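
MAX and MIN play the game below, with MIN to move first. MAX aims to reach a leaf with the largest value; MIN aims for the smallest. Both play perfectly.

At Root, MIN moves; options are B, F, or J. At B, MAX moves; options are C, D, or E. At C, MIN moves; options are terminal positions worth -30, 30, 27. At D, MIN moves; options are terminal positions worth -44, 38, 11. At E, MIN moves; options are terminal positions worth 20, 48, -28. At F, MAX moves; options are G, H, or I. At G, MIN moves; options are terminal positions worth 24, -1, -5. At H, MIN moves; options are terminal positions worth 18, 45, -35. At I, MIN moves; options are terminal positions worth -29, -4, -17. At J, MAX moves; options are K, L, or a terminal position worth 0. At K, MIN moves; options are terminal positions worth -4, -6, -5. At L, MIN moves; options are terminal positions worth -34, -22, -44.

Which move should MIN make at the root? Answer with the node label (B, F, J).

C (MIN): min(-30, 30, 27) = -30
D (MIN): min(-44, 38, 11) = -44
E (MIN): min(20, 48, -28) = -28
B (MAX): max(-30, -44, -28) = -28
G (MIN): min(24, -1, -5) = -5
H (MIN): min(18, 45, -35) = -35
I (MIN): min(-29, -4, -17) = -29
F (MAX): max(-5, -35, -29) = -5
K (MIN): min(-4, -6, -5) = -6
L (MIN): min(-34, -22, -44) = -44
J (MAX): max(-6, -44, 0) = 0
Root (MIN): min(-28, -5, 0) = -28
MIN picks the child with the lowest value: B (value -28).

B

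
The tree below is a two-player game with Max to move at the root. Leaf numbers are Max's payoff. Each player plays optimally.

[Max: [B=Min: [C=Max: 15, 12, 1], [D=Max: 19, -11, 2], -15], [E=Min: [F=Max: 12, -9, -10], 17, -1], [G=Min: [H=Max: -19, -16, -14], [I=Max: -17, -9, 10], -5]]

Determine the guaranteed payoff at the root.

-1

C (Max): max(15, 12, 1) = 15
D (Max): max(19, -11, 2) = 19
B (Min): min(15, 19, -15) = -15
F (Max): max(12, -9, -10) = 12
E (Min): min(12, 17, -1) = -1
H (Max): max(-19, -16, -14) = -14
I (Max): max(-17, -9, 10) = 10
G (Min): min(-14, 10, -5) = -14
Root (Max): max(-15, -1, -14) = -1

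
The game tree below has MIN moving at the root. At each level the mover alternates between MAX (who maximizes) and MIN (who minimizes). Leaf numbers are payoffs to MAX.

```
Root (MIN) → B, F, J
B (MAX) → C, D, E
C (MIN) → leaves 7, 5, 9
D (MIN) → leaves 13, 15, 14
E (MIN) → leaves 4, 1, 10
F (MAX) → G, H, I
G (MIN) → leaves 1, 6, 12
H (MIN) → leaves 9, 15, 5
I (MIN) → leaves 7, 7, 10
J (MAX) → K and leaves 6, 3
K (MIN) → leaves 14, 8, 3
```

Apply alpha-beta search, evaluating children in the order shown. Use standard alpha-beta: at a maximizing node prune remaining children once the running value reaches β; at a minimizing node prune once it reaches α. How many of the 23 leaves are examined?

C [α=-∞,β=+∞]: v=5
D [α=5,β=+∞]: v=13
E [α=13,β=+∞]: v=4 after child 1 ≤ α → α-cutoff, skip 2
B [α=-∞,β=+∞]: v=13
G [α=-∞,β=13]: v=1
H [α=1,β=13]: v=5
I [α=5,β=13]: v=7
F [α=-∞,β=13]: v=7
K [α=-∞,β=7]: v=3
J [α=-∞,β=7]: v=6
Root [α=-∞,β=+∞]: v=6
Leaves evaluated: 21 of 23.

21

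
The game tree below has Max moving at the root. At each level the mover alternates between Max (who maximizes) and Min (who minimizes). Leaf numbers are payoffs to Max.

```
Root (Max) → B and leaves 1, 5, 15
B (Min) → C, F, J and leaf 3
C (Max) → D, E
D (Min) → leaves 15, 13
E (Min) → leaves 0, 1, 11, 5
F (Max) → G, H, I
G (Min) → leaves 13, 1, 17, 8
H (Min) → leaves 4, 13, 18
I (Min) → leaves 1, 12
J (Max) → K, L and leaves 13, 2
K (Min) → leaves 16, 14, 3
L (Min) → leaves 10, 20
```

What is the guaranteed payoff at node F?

G: min(13, 1, 17, 8) = 1
H: min(4, 13, 18) = 4
I: min(1, 12) = 1
F: max(1, 4, 1) = 4

4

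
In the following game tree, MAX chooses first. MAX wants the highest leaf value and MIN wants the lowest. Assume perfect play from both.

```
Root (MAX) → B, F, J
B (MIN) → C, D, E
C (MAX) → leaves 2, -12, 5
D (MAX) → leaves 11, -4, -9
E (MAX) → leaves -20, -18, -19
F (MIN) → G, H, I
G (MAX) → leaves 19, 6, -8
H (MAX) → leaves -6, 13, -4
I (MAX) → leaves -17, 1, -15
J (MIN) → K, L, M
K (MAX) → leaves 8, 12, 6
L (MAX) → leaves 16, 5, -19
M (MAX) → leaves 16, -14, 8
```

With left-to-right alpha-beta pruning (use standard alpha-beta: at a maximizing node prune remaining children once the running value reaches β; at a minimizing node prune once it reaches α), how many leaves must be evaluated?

C [α=-∞,β=+∞]: v=5
D [α=-∞,β=5]: v=11 after child 1 ≥ β → β-cutoff, skip 2
E [α=-∞,β=5]: v=-18
B [α=-∞,β=+∞]: v=-18
G [α=-18,β=+∞]: v=19
H [α=-18,β=19]: v=13
I [α=-18,β=13]: v=1
F [α=-18,β=+∞]: v=1
K [α=1,β=+∞]: v=12
L [α=1,β=12]: v=16 after child 1 ≥ β → β-cutoff, skip 2
M [α=1,β=12]: v=16 after child 1 ≥ β → β-cutoff, skip 2
J [α=1,β=+∞]: v=12
Root [α=-∞,β=+∞]: v=12
Leaves evaluated: 21 of 27.

21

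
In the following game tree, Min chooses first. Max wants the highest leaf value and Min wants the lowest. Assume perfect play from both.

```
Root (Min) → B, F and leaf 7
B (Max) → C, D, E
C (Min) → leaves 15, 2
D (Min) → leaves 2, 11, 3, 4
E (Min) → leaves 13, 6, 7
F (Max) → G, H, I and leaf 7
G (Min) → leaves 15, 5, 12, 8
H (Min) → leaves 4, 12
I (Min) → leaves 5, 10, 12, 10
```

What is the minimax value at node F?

G: min(15, 5, 12, 8) = 5
H: min(4, 12) = 4
I: min(5, 10, 12, 10) = 5
F: max(5, 4, 5, 7) = 7

7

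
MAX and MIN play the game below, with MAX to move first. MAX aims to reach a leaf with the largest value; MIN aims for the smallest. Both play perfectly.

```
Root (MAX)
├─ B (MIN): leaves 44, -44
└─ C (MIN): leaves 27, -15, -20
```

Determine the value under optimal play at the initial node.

B (MIN): min(44, -44) = -44
C (MIN): min(27, -15, -20) = -20
Root (MAX): max(-44, -20) = -20

-20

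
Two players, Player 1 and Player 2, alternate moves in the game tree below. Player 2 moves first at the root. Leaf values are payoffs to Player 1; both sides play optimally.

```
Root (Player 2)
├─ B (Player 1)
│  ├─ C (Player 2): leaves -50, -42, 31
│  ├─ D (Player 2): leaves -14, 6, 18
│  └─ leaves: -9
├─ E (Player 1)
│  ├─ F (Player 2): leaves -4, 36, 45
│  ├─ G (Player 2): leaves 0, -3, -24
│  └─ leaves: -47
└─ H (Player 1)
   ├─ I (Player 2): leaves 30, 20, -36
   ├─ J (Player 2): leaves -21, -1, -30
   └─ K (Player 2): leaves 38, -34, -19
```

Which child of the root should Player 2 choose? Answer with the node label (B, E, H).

H

C (Player 2): min(-50, -42, 31) = -50
D (Player 2): min(-14, 6, 18) = -14
B (Player 1): max(-50, -14, -9) = -9
F (Player 2): min(-4, 36, 45) = -4
G (Player 2): min(0, -3, -24) = -24
E (Player 1): max(-4, -24, -47) = -4
I (Player 2): min(30, 20, -36) = -36
J (Player 2): min(-21, -1, -30) = -30
K (Player 2): min(38, -34, -19) = -34
H (Player 1): max(-36, -30, -34) = -30
Root (Player 2): min(-9, -4, -30) = -30
Player 2 picks the child with the lowest value: H (value -30).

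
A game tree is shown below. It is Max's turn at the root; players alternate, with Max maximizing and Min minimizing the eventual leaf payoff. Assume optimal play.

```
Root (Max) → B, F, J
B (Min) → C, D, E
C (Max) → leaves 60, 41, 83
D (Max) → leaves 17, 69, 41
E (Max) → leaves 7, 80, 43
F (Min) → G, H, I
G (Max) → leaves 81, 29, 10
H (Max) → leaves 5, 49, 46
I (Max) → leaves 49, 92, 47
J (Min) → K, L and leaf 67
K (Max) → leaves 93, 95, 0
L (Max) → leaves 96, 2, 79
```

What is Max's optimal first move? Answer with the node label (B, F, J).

B

C (Max): max(60, 41, 83) = 83
D (Max): max(17, 69, 41) = 69
E (Max): max(7, 80, 43) = 80
B (Min): min(83, 69, 80) = 69
G (Max): max(81, 29, 10) = 81
H (Max): max(5, 49, 46) = 49
I (Max): max(49, 92, 47) = 92
F (Min): min(81, 49, 92) = 49
K (Max): max(93, 95, 0) = 95
L (Max): max(96, 2, 79) = 96
J (Min): min(95, 96, 67) = 67
Root (Max): max(69, 49, 67) = 69
Max picks the child with the highest value: B (value 69).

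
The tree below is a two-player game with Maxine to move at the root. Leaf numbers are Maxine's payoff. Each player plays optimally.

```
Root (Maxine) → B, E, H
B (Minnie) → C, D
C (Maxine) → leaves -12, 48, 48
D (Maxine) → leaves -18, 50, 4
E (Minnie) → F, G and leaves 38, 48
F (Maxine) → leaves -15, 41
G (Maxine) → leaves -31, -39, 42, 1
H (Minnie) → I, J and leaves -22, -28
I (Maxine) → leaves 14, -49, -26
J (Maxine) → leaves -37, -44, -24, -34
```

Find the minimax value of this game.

C (Maxine): max(-12, 48, 48) = 48
D (Maxine): max(-18, 50, 4) = 50
B (Minnie): min(48, 50) = 48
F (Maxine): max(-15, 41) = 41
G (Maxine): max(-31, -39, 42, 1) = 42
E (Minnie): min(41, 42, 38, 48) = 38
I (Maxine): max(14, -49, -26) = 14
J (Maxine): max(-37, -44, -24, -34) = -24
H (Minnie): min(14, -24, -22, -28) = -28
Root (Maxine): max(48, 38, -28) = 48

48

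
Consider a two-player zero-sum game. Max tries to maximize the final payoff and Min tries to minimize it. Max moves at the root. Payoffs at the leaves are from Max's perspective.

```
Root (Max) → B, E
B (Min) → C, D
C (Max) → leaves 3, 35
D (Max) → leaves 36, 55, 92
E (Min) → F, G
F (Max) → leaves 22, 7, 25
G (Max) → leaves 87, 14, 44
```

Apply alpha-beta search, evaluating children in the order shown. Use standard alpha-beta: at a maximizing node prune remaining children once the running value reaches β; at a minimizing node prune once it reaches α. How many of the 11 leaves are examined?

C [α=-∞,β=+∞]: v=35
D [α=-∞,β=35]: v=36 after child 1 ≥ β → β-cutoff, skip 2
B [α=-∞,β=+∞]: v=35
F [α=35,β=+∞]: v=25
E [α=35,β=+∞]: v=25 after child 1 ≤ α → α-cutoff, skip 1
Root [α=-∞,β=+∞]: v=35
Leaves evaluated: 6 of 11.

6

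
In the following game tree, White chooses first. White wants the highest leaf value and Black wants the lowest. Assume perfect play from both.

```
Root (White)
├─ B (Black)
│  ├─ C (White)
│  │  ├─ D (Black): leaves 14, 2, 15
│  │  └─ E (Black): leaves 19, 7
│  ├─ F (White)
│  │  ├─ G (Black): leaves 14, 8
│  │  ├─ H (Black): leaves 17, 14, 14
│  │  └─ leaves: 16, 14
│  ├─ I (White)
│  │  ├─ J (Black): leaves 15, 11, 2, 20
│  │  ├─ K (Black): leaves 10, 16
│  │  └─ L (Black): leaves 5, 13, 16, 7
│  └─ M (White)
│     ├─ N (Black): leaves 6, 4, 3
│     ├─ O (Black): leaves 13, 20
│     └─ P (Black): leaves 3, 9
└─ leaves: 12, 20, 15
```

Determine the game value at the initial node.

D (Black): min(14, 2, 15) = 2
E (Black): min(19, 7) = 7
C (White): max(2, 7) = 7
G (Black): min(14, 8) = 8
H (Black): min(17, 14, 14) = 14
F (White): max(8, 14, 16, 14) = 16
J (Black): min(15, 11, 2, 20) = 2
K (Black): min(10, 16) = 10
L (Black): min(5, 13, 16, 7) = 5
I (White): max(2, 10, 5) = 10
N (Black): min(6, 4, 3) = 3
O (Black): min(13, 20) = 13
P (Black): min(3, 9) = 3
M (White): max(3, 13, 3) = 13
B (Black): min(7, 16, 10, 13) = 7
Root (White): max(7, 12, 20, 15) = 20

20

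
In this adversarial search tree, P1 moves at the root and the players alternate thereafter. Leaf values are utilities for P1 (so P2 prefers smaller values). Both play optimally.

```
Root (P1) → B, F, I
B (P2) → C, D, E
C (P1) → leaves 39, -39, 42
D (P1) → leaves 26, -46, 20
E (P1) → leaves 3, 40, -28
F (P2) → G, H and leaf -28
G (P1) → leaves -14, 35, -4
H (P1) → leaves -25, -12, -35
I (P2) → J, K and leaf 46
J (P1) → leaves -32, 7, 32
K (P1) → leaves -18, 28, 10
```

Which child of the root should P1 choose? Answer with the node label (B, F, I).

I

C (P1): max(39, -39, 42) = 42
D (P1): max(26, -46, 20) = 26
E (P1): max(3, 40, -28) = 40
B (P2): min(42, 26, 40) = 26
G (P1): max(-14, 35, -4) = 35
H (P1): max(-25, -12, -35) = -12
F (P2): min(35, -12, -28) = -28
J (P1): max(-32, 7, 32) = 32
K (P1): max(-18, 28, 10) = 28
I (P2): min(32, 28, 46) = 28
Root (P1): max(26, -28, 28) = 28
P1 picks the child with the highest value: I (value 28).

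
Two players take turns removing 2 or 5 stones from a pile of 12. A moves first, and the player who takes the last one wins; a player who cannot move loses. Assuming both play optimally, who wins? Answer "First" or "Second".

i:   0  1  2  3  4  5  6  7  8  9 10 11 12
     L  L  W  W  L  W  W  L  L  W  W  L  W
Position 12 is W, so the first player wins.

First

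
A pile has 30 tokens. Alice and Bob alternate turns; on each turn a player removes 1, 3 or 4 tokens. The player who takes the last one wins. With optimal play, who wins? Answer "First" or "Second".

Second

Positions where the player to move wins (W) vs loses (L):
i:   0  1  2  3  4  5  6  7  8  9 10 11 12 13 14 15 16 17 18 19 20 21 22 23 24 25 26 27 28 29 30
     L  W  L  W  W  W  W  L  W  L  W  W  W  W  L  W  L  W  W  W  W  L  W  L  W  W  W  W  L  W  L
Position 30 is L, so the second player wins.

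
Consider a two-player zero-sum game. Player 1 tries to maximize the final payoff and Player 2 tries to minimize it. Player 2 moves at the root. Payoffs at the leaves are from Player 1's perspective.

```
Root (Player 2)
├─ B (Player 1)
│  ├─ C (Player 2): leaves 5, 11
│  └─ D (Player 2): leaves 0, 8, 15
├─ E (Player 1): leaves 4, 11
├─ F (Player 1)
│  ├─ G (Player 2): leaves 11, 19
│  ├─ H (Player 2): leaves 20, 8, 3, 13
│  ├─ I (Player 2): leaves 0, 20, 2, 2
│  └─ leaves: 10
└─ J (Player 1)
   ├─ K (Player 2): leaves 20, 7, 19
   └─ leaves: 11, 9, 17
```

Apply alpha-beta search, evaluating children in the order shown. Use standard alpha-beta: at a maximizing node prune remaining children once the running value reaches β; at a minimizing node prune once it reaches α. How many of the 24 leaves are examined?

C [α=-∞,β=+∞]: v=5
D [α=5,β=+∞]: v=0 after child 1 ≤ α → α-cutoff, skip 2
B [α=-∞,β=+∞]: v=5
E [α=-∞,β=5]: v=11
G [α=-∞,β=5]: v=11
F [α=-∞,β=5]: v=11 after child 1 ≥ β → β-cutoff, skip 3
K [α=-∞,β=5]: v=7
J [α=-∞,β=5]: v=7 after child 1 ≥ β → β-cutoff, skip 3
Root [α=-∞,β=+∞]: v=5
Leaves evaluated: 10 of 24.

10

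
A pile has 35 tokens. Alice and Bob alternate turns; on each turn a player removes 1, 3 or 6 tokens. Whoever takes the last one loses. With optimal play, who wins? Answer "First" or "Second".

First

i:   0  1  2  3  4  5  6  7  8  9 10 11 12 13 14 15 16 17 18 19 20 21 22 23 24 25 26 27 28 29 30 31 32 33 34 35
     W  L  W  L  W  L  W  W  W  W  L  W  L  W  L  W  W  W  W  L  W  L  W  L  W  W  W  W  L  W  L  W  L  W  W  W
Position 35 is W, so the first player wins.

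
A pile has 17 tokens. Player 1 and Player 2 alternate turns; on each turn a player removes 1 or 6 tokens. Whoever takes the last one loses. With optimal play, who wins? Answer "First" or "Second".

Second

Compute winning (W) and losing (L) positions by backward induction:
i:   0  1  2  3  4  5  6  7  8  9 10 11 12 13 14 15 16 17
     W  L  W  L  W  L  W  W  L  W  L  W  L  W  W  L  W  L
Position 17 is L, so the second player wins.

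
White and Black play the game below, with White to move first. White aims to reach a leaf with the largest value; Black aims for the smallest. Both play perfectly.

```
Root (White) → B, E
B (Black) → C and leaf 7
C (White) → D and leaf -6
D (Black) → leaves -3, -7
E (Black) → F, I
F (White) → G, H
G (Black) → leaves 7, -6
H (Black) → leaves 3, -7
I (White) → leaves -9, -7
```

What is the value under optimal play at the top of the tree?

D (Black): min(-3, -7) = -7
C (White): max(-7, -6) = -6
B (Black): min(-6, 7) = -6
G (Black): min(7, -6) = -6
H (Black): min(3, -7) = -7
F (White): max(-6, -7) = -6
I (White): max(-9, -7) = -7
E (Black): min(-6, -7) = -7
Root (White): max(-6, -7) = -6

-6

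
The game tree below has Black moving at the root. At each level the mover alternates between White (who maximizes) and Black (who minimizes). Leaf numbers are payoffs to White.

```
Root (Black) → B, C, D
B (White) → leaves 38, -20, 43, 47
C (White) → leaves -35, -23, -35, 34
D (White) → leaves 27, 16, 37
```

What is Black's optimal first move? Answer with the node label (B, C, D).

C

B (White): max(38, -20, 43, 47) = 47
C (White): max(-35, -23, -35, 34) = 34
D (White): max(27, 16, 37) = 37
Root (Black): min(47, 34, 37) = 34
Black picks the child with the lowest value: C (value 34).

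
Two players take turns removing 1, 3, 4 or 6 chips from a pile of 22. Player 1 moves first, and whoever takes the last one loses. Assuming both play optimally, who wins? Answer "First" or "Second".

Second

Compute winning (W) and losing (L) positions by backward induction:
i:   0  1  2  3  4  5  6  7  8  9 10 11 12 13 14 15 16 17 18 19 20 21 22
     W  L  W  L  W  W  W  W  L  W  L  W  W  W  W  L  W  L  W  W  W  W  L
Position 22 is L, so the second player wins.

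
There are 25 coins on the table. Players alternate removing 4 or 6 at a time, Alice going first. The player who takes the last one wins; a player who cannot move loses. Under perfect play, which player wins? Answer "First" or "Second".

Positions where the player to move wins (W) vs loses (L):
i:   0  1  2  3  4  5  6  7  8  9 10 11 12 13 14 15 16 17 18 19 20 21 22 23 24 25
     L  L  L  L  W  W  W  W  W  W  L  L  L  L  W  W  W  W  W  W  L  L  L  L  W  W
Position 25 is W, so the first player wins.

First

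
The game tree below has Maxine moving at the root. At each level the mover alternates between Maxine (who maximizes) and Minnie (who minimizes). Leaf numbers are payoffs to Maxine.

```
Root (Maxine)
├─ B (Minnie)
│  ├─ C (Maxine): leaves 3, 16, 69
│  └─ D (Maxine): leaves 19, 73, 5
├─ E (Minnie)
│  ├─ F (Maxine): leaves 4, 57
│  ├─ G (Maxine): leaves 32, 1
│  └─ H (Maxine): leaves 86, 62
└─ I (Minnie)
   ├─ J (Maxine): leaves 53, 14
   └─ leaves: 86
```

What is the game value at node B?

C: max(3, 16, 69) = 69
D: max(19, 73, 5) = 73
B: min(69, 73) = 69

69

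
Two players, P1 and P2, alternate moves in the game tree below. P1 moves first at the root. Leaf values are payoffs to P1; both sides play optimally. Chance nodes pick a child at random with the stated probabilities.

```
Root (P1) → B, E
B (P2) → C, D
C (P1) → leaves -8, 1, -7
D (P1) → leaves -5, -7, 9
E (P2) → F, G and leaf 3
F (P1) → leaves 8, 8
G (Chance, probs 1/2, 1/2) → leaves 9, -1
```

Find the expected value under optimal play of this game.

C (P1): max(-8, 1, -7) = 1
D (P1): max(-5, -7, 9) = 9
B (P2): min(1, 9) = 1
F (P1): max(8, 8) = 8
G (Chance): 1/2·9 + 1/2·-1 = 4
E (P2): min(8, 4, 3) = 3
Root (P1): max(1, 3) = 3

3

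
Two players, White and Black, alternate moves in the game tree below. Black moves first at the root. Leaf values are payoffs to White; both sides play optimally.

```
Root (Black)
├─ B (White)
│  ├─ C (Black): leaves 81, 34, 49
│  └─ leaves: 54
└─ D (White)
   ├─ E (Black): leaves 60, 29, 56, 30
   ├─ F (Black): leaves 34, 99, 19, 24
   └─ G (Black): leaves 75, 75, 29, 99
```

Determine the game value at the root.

29

C (Black): min(81, 34, 49) = 34
B (White): max(34, 54) = 54
E (Black): min(60, 29, 56, 30) = 29
F (Black): min(34, 99, 19, 24) = 19
G (Black): min(75, 75, 29, 99) = 29
D (White): max(29, 19, 29) = 29
Root (Black): min(54, 29) = 29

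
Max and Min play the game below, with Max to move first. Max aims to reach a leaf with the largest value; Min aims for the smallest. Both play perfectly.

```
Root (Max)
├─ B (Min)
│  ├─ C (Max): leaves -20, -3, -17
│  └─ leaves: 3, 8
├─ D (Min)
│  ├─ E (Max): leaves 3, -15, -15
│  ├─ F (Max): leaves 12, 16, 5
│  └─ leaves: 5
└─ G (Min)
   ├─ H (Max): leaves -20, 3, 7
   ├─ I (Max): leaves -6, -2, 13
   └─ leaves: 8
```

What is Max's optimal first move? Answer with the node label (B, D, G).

C (Max): max(-20, -3, -17) = -3
B (Min): min(-3, 3, 8) = -3
E (Max): max(3, -15, -15) = 3
F (Max): max(12, 16, 5) = 16
D (Min): min(3, 16, 5) = 3
H (Max): max(-20, 3, 7) = 7
I (Max): max(-6, -2, 13) = 13
G (Min): min(7, 13, 8) = 7
Root (Max): max(-3, 3, 7) = 7
Max picks the child with the highest value: G (value 7).

G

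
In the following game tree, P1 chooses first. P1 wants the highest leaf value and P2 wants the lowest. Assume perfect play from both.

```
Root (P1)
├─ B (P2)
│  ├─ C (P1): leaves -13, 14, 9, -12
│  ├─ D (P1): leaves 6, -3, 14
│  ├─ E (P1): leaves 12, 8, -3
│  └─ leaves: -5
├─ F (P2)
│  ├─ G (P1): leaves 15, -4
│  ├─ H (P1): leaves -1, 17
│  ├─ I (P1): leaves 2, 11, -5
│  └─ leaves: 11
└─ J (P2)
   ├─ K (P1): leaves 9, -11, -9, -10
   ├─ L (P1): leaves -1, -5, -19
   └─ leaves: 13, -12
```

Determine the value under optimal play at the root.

11

C (P1): max(-13, 14, 9, -12) = 14
D (P1): max(6, -3, 14) = 14
E (P1): max(12, 8, -3) = 12
B (P2): min(14, 14, 12, -5) = -5
G (P1): max(15, -4) = 15
H (P1): max(-1, 17) = 17
I (P1): max(2, 11, -5) = 11
F (P2): min(15, 17, 11, 11) = 11
K (P1): max(9, -11, -9, -10) = 9
L (P1): max(-1, -5, -19) = -1
J (P2): min(9, -1, 13, -12) = -12
Root (P1): max(-5, 11, -12) = 11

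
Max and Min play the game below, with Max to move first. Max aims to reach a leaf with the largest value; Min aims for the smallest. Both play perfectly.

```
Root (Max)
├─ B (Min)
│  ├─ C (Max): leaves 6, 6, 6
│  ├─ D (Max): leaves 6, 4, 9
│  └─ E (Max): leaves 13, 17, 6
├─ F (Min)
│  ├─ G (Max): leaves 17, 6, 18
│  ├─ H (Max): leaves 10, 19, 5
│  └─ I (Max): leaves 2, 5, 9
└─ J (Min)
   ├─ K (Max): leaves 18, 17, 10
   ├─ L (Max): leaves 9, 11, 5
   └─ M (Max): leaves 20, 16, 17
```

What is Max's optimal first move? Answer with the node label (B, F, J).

J

C (Max): max(6, 6, 6) = 6
D (Max): max(6, 4, 9) = 9
E (Max): max(13, 17, 6) = 17
B (Min): min(6, 9, 17) = 6
G (Max): max(17, 6, 18) = 18
H (Max): max(10, 19, 5) = 19
I (Max): max(2, 5, 9) = 9
F (Min): min(18, 19, 9) = 9
K (Max): max(18, 17, 10) = 18
L (Max): max(9, 11, 5) = 11
M (Max): max(20, 16, 17) = 20
J (Min): min(18, 11, 20) = 11
Root (Max): max(6, 9, 11) = 11
Max picks the child with the highest value: J (value 11).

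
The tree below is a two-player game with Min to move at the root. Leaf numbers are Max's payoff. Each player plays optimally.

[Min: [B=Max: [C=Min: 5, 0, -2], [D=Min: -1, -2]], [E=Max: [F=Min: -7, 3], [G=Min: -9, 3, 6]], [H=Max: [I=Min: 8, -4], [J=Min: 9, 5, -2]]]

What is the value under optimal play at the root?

C (Min): min(5, 0, -2) = -2
D (Min): min(-1, -2) = -2
B (Max): max(-2, -2) = -2
F (Min): min(-7, 3) = -7
G (Min): min(-9, 3, 6) = -9
E (Max): max(-7, -9) = -7
I (Min): min(8, -4) = -4
J (Min): min(9, 5, -2) = -2
H (Max): max(-4, -2) = -2
Root (Min): min(-2, -7, -2) = -7

-7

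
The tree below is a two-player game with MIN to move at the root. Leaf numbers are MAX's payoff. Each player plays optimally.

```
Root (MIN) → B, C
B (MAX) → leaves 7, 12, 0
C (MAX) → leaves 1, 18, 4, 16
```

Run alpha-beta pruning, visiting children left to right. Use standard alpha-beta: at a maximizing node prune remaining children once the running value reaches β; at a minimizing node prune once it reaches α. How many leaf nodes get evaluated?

B [α=-∞,β=+∞]: v=12
C [α=-∞,β=12]: v=18 after child 2 ≥ β → β-cutoff, skip 2
Root [α=-∞,β=+∞]: v=12
Leaves evaluated: 5 of 7.

5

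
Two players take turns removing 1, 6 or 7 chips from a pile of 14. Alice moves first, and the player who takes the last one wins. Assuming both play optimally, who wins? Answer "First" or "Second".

i:   0  1  2  3  4  5  6  7  8  9 10 11 12 13 14
     L  W  L  W  L  W  W  W  W  W  W  W  L  W  L
Position 14 is L, so the second player wins.

Second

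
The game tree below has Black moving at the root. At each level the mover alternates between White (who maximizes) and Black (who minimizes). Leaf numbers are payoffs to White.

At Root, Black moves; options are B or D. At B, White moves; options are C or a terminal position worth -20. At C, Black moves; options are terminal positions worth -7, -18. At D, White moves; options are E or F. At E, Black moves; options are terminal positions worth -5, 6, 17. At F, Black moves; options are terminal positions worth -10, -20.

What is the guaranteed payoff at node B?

C: min(-7, -18) = -18
B: max(-18, -20) = -18

-18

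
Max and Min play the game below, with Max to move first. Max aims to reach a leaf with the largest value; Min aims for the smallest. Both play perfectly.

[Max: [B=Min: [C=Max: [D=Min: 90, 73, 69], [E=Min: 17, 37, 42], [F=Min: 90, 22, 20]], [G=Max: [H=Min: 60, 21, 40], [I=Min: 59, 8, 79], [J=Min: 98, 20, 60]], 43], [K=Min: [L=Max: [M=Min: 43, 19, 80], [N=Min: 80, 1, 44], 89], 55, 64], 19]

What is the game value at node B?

D: min(90, 73, 69) = 69
E: min(17, 37, 42) = 17
F: min(90, 22, 20) = 20
C: max(69, 17, 20) = 69
H: min(60, 21, 40) = 21
I: min(59, 8, 79) = 8
J: min(98, 20, 60) = 20
G: max(21, 8, 20) = 21
B: min(69, 21, 43) = 21

21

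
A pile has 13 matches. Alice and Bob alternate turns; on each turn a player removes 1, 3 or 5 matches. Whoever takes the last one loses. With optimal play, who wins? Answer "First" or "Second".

Second

Mark each pile size as W (mover wins) or L (mover loses):
i:   0  1  2  3  4  5  6  7  8  9 10 11 12 13
     W  L  W  L  W  L  W  L  W  L  W  L  W  L
Position 13 is L, so the second player wins.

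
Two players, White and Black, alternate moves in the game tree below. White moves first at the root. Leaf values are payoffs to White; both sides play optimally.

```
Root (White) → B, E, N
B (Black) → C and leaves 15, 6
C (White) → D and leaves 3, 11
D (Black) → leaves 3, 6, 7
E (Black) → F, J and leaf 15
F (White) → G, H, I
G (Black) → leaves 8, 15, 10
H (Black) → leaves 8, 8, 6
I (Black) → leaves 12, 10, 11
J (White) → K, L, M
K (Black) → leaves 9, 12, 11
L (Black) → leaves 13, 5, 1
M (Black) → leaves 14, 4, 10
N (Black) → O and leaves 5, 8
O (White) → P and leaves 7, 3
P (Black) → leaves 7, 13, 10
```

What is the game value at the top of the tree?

9

D (Black): min(3, 6, 7) = 3
C (White): max(3, 3, 11) = 11
B (Black): min(11, 15, 6) = 6
G (Black): min(8, 15, 10) = 8
H (Black): min(8, 8, 6) = 6
I (Black): min(12, 10, 11) = 10
F (White): max(8, 6, 10) = 10
K (Black): min(9, 12, 11) = 9
L (Black): min(13, 5, 1) = 1
M (Black): min(14, 4, 10) = 4
J (White): max(9, 1, 4) = 9
E (Black): min(10, 9, 15) = 9
P (Black): min(7, 13, 10) = 7
O (White): max(7, 7, 3) = 7
N (Black): min(7, 5, 8) = 5
Root (White): max(6, 9, 5) = 9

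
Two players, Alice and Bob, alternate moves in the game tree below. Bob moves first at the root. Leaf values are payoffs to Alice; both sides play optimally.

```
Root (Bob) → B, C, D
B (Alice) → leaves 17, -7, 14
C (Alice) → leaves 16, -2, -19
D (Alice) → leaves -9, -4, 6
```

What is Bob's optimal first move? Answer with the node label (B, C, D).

B (Alice): max(17, -7, 14) = 17
C (Alice): max(16, -2, -19) = 16
D (Alice): max(-9, -4, 6) = 6
Root (Bob): min(17, 16, 6) = 6
Bob picks the child with the lowest value: D (value 6).

D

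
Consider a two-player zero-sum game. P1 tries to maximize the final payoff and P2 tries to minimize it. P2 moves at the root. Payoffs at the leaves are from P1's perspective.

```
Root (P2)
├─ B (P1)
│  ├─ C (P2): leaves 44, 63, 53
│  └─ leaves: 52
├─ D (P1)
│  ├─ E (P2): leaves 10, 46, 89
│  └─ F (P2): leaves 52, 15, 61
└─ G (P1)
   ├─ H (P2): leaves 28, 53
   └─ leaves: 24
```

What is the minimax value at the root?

C (P2): min(44, 63, 53) = 44
B (P1): max(44, 52) = 52
E (P2): min(10, 46, 89) = 10
F (P2): min(52, 15, 61) = 15
D (P1): max(10, 15) = 15
H (P2): min(28, 53) = 28
G (P1): max(28, 24) = 28
Root (P2): min(52, 15, 28) = 15

15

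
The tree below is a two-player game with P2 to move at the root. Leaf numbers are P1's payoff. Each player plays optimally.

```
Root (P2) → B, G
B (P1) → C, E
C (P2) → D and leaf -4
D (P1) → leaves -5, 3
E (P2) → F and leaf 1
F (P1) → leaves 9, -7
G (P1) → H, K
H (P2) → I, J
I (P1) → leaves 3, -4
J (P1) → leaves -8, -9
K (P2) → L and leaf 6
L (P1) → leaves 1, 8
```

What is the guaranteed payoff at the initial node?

1

D (P1): max(-5, 3) = 3
C (P2): min(3, -4) = -4
F (P1): max(9, -7) = 9
E (P2): min(9, 1) = 1
B (P1): max(-4, 1) = 1
I (P1): max(3, -4) = 3
J (P1): max(-8, -9) = -8
H (P2): min(3, -8) = -8
L (P1): max(1, 8) = 8
K (P2): min(8, 6) = 6
G (P1): max(-8, 6) = 6
Root (P2): min(1, 6) = 1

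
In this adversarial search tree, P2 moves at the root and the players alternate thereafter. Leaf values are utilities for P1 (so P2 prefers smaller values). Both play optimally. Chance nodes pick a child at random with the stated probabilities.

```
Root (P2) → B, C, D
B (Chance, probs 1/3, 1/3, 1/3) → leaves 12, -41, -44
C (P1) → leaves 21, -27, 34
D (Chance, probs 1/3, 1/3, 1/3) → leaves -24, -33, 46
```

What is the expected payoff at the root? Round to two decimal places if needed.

B (Chance): 1/3·12 + 1/3·-41 + 1/3·-44 = -24.33
C (P1): max(21, -27, 34) = 34
D (Chance): 1/3·-24 + 1/3·-33 + 1/3·46 = -3.67
Root (P2): min(-24.33, 34, -3.67) = -24.33

-24.33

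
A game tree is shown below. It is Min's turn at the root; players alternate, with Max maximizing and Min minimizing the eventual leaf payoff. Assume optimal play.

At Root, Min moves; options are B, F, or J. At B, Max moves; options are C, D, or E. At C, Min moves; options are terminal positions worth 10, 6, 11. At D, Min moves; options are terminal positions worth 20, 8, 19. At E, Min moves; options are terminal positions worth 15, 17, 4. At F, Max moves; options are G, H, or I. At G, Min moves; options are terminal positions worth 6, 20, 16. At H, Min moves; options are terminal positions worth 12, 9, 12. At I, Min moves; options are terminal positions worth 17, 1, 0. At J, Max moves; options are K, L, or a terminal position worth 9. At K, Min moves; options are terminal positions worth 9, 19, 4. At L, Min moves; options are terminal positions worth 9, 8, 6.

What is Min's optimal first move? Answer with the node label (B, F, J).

C (Min): min(10, 6, 11) = 6
D (Min): min(20, 8, 19) = 8
E (Min): min(15, 17, 4) = 4
B (Max): max(6, 8, 4) = 8
G (Min): min(6, 20, 16) = 6
H (Min): min(12, 9, 12) = 9
I (Min): min(17, 1, 0) = 0
F (Max): max(6, 9, 0) = 9
K (Min): min(9, 19, 4) = 4
L (Min): min(9, 8, 6) = 6
J (Max): max(4, 6, 9) = 9
Root (Min): min(8, 9, 9) = 8
Min picks the child with the lowest value: B (value 8).

B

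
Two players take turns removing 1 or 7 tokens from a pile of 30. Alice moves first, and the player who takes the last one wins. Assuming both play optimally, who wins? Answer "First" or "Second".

Compute winning (W) and losing (L) positions by backward induction:
i:   0  1  2  3  4  5  6  7  8  9 10 11 12 13 14 15 16 17 18 19 20 21 22 23 24 25 26 27 28 29 30
     L  W  L  W  L  W  L  W  L  W  L  W  L  W  L  W  L  W  L  W  L  W  L  W  L  W  L  W  L  W  L
Position 30 is L, so the second player wins.

Second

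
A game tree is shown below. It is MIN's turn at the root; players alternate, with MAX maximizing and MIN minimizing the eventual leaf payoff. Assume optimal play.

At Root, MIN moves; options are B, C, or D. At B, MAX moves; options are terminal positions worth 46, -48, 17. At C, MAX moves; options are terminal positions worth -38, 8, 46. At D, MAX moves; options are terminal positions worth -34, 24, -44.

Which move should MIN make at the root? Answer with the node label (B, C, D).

B (MAX): max(46, -48, 17) = 46
C (MAX): max(-38, 8, 46) = 46
D (MAX): max(-34, 24, -44) = 24
Root (MIN): min(46, 46, 24) = 24
MIN picks the child with the lowest value: D (value 24).

D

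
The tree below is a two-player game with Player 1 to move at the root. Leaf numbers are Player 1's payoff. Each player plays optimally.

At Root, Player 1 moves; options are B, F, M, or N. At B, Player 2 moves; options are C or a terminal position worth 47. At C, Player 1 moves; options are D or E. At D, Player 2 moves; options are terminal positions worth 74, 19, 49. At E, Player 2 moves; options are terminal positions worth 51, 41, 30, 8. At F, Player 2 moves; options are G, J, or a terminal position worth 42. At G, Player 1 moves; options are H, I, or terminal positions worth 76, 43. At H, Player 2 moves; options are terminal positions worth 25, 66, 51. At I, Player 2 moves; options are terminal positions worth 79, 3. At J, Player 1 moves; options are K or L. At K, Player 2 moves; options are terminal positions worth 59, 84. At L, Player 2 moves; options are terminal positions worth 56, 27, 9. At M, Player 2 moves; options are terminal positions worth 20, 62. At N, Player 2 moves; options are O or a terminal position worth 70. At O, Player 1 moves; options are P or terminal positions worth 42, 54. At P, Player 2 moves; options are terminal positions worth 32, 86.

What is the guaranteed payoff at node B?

19

D: min(74, 19, 49) = 19
E: min(51, 41, 30, 8) = 8
C: max(19, 8) = 19
B: min(19, 47) = 19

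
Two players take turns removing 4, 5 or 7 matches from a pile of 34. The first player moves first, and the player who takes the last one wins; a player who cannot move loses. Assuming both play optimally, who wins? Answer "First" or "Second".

Second

Compute winning (W) and losing (L) positions by backward induction:
i:   0  1  2  3  4  5  6  7  8  9 10 11 12 13 14 15 16 17 18 19 20 21 22 23 24 25 26 27 28 29 30 31 32 33 34
     L  L  L  L  W  W  W  W  W  W  W  L  L  L  L  W  W  W  W  W  W  W  L  L  L  L  W  W  W  W  W  W  W  L  L
Position 34 is L, so the second player wins.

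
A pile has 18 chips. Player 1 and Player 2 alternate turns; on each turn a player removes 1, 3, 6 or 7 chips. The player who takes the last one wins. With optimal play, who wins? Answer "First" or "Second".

First

i:   0  1  2  3  4  5  6  7  8  9 10 11 12 13 14 15 16 17 18
     L  W  L  W  L  W  W  W  W  W  W  W  L  W  L  W  L  W  W
Position 18 is W, so the first player wins.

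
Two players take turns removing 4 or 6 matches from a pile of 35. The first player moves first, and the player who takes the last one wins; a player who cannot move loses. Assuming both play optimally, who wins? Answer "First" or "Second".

Positions where the player to move wins (W) vs loses (L):
i:   0  1  2  3  4  5  6  7  8  9 10 11 12 13 14 15 16 17 18 19 20 21 22 23 24 25 26 27 28 29 30 31 32 33 34 35
     L  L  L  L  W  W  W  W  W  W  L  L  L  L  W  W  W  W  W  W  L  L  L  L  W  W  W  W  W  W  L  L  L  L  W  W
Position 35 is W, so the first player wins.

First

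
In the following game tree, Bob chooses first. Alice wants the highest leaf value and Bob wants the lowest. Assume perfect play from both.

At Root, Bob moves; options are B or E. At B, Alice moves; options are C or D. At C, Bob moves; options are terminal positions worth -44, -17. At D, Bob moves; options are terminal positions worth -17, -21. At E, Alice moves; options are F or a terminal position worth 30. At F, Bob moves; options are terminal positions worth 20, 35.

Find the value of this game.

C (Bob): min(-44, -17) = -44
D (Bob): min(-17, -21) = -21
B (Alice): max(-44, -21) = -21
F (Bob): min(20, 35) = 20
E (Alice): max(20, 30) = 30
Root (Bob): min(-21, 30) = -21

-21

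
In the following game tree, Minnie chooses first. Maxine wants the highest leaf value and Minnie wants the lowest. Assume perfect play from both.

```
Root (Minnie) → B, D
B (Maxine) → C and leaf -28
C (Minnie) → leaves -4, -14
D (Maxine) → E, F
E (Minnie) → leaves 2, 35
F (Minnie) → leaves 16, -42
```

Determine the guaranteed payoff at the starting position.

C (Minnie): min(-4, -14) = -14
B (Maxine): max(-14, -28) = -14
E (Minnie): min(2, 35) = 2
F (Minnie): min(16, -42) = -42
D (Maxine): max(2, -42) = 2
Root (Minnie): min(-14, 2) = -14

-14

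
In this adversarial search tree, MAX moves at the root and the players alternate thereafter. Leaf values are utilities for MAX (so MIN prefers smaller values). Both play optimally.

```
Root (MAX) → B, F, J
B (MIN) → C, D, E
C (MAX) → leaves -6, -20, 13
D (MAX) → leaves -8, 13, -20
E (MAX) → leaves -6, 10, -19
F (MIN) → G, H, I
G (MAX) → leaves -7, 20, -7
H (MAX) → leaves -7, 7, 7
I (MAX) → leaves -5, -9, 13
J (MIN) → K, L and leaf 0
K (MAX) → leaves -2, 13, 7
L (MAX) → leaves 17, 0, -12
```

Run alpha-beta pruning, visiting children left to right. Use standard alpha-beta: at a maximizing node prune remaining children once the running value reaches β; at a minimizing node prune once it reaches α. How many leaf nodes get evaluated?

19

C [α=-∞,β=+∞]: v=13
D [α=-∞,β=13]: v=13 after child 2 ≥ β → β-cutoff, skip 1
E [α=-∞,β=13]: v=10
B [α=-∞,β=+∞]: v=10
G [α=10,β=+∞]: v=20
H [α=10,β=20]: v=7
F [α=10,β=+∞]: v=7 after child 2 ≤ α → α-cutoff, skip 1
K [α=10,β=+∞]: v=13
L [α=10,β=13]: v=17 after child 1 ≥ β → β-cutoff, skip 2
J [α=10,β=+∞]: v=0
Root [α=-∞,β=+∞]: v=10
Leaves evaluated: 19 of 25.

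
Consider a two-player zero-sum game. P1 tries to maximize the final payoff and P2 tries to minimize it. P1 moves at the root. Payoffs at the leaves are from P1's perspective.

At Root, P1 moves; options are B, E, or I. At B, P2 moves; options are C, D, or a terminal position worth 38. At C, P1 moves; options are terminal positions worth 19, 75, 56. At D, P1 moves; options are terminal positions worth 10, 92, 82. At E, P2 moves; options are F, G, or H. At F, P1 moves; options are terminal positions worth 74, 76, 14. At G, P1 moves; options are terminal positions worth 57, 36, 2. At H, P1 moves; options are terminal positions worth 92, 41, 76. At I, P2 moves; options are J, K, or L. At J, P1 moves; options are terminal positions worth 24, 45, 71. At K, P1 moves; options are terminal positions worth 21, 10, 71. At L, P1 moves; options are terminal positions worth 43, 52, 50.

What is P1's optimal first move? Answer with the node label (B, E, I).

E

C (P1): max(19, 75, 56) = 75
D (P1): max(10, 92, 82) = 92
B (P2): min(75, 92, 38) = 38
F (P1): max(74, 76, 14) = 76
G (P1): max(57, 36, 2) = 57
H (P1): max(92, 41, 76) = 92
E (P2): min(76, 57, 92) = 57
J (P1): max(24, 45, 71) = 71
K (P1): max(21, 10, 71) = 71
L (P1): max(43, 52, 50) = 52
I (P2): min(71, 71, 52) = 52
Root (P1): max(38, 57, 52) = 57
P1 picks the child with the highest value: E (value 57).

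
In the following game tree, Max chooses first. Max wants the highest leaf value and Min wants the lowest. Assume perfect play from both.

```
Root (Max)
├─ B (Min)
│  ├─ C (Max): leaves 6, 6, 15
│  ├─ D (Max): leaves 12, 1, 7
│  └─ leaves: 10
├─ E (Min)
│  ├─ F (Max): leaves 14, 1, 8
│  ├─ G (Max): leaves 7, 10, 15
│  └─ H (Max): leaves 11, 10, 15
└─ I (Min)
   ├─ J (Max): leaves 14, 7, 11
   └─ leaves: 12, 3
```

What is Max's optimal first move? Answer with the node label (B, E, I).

C (Max): max(6, 6, 15) = 15
D (Max): max(12, 1, 7) = 12
B (Min): min(15, 12, 10) = 10
F (Max): max(14, 1, 8) = 14
G (Max): max(7, 10, 15) = 15
H (Max): max(11, 10, 15) = 15
E (Min): min(14, 15, 15) = 14
J (Max): max(14, 7, 11) = 14
I (Min): min(14, 12, 3) = 3
Root (Max): max(10, 14, 3) = 14
Max picks the child with the highest value: E (value 14).

E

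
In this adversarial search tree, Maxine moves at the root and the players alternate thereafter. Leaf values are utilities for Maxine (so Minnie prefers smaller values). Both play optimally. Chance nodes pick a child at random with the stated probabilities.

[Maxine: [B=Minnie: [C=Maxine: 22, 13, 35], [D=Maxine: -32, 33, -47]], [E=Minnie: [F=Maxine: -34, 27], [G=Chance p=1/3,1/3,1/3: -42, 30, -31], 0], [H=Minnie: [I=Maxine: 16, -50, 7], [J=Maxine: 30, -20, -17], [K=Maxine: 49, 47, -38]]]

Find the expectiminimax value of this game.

C (Maxine): max(22, 13, 35) = 35
D (Maxine): max(-32, 33, -47) = 33
B (Minnie): min(35, 33) = 33
F (Maxine): max(-34, 27) = 27
G (Chance): 1/3·-42 + 1/3·30 + 1/3·-31 = -14.33
E (Minnie): min(27, -14.33, 0) = -14.33
I (Maxine): max(16, -50, 7) = 16
J (Maxine): max(30, -20, -17) = 30
K (Maxine): max(49, 47, -38) = 49
H (Minnie): min(16, 30, 49) = 16
Root (Maxine): max(33, -14.33, 16) = 33

33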